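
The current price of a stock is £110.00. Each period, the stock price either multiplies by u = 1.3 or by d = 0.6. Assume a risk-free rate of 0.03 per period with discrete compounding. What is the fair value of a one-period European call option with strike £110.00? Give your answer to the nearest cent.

£19.68

Risk-neutral probability p = (1 + 0.03 − 0.6)/(1.3 − 0.6) = 0.4300/0.7000 = 0.6143
Terminal stock prices: S_u = 143, S_d = 66
Terminal payoffs (S − K): max(33, 0) = 33, max(-44, 0) = 0
Node 0 (S = 110): V_0 = 1/1.03·[0.6143·33.0000 + 0.3857·0.0000] = 19.6810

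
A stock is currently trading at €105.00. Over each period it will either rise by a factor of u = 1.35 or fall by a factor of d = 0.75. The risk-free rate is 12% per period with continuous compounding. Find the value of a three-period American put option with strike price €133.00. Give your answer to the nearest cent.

€28.00

Risk-neutral probability p = (e^0.12 − 0.75)/(1.35 − 0.75) = 0.3775/0.6000 = 0.6292
Terminal stock prices: S_uuu = 258.3, S_uud = 143.5, S_udd = 79.73, S_ddd = 44.3
Terminal payoffs (K − S): max(-125.3, 0) = 0, max(-10.52, 0) = 0, max(53.27, 0) = 53.27, max(88.7, 0) = 88.7
Node uu (S = 191.4): continuation = e^(−0.12)·[0.6292·0.0000 + 0.3708·0.0000] = 0.0000; exercise value = 0.0000 ≤ continuation, so V_uu = 0.0000
Node ud (S = 106.3): continuation = e^(−0.12)·[0.6292·0.0000 + 0.3708·53.2656] = 17.5193; exercise value = 26.6875 > continuation, so V_ud = 26.6875 (exercise)
Node dd (S = 59.06): continuation = e^(−0.12)·[0.6292·53.2656 + 0.3708·88.7031] = 58.8979; exercise value = 73.9375 > continuation, so V_dd = 73.9375 (exercise)
Node u (S = 141.8): continuation = e^(−0.12)·[0.6292·0.0000 + 0.3708·26.6875] = 8.7776; exercise value = 0.0000 ≤ continuation, so V_u = 8.7776
Node d (S = 78.75): continuation = e^(−0.12)·[0.6292·26.6875 + 0.3708·73.9375] = 39.2104; exercise value = 54.2500 > continuation, so V_d = 54.2500 (exercise)
Node 0 (S = 105): continuation = e^(−0.12)·[0.6292·8.7776 + 0.3708·54.2500] = 22.7411; exercise value = 28.0000 > continuation, so V_0 = 28.0000 (exercise)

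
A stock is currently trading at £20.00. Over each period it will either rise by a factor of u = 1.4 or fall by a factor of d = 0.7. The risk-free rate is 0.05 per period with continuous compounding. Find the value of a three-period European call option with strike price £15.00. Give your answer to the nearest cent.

Risk-neutral probability p = (e^0.05 − 0.7)/(1.4 − 0.7) = 0.3513/0.7000 = 0.5018
Terminal stock prices: S_uuu = 54.88, S_uud = 27.44, S_udd = 13.72, S_ddd = 6.86
Terminal payoffs (S − K): max(39.88, 0) = 39.88, max(12.44, 0) = 12.44, max(-1.28, 0) = 0, max(-8.14, 0) = 0
Node uu (S = 39.2): V_uu = e^(−0.05)·[0.5018·39.8800 + 0.4982·12.4400] = 24.9316
Node ud (S = 19.6): V_ud = e^(−0.05)·[0.5018·12.4400 + 0.4982·0.0000] = 5.9381
Node dd (S = 9.8): V_dd = e^(−0.05)·[0.5018·0.0000 + 0.4982·0.0000] = 0.0000
Node u (S = 28): V_u = e^(−0.05)·[0.5018·24.9316 + 0.4982·5.9381] = 14.7149
Node d (S = 14): V_d = e^(−0.05)·[0.5018·5.9381 + 0.4982·0.0000] = 2.8345
Node 0 (S = 20): V_0 = e^(−0.05)·[0.5018·14.7149 + 0.4982·2.8345] = 8.3673

£8.37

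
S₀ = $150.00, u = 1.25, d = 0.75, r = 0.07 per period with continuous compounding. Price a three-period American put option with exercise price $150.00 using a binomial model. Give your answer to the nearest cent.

Risk-neutral probability p = (e^0.07 − 0.75)/(1.25 − 0.75) = 0.3225/0.5000 = 0.6450
Terminal stock prices: S_uuu = 293, S_uud = 175.8, S_udd = 105.5, S_ddd = 63.28
Terminal payoffs (K − S): max(-143, 0) = 0, max(-25.78, 0) = 0, max(44.53, 0) = 44.53, max(86.72, 0) = 86.72
Node uu (S = 234.4): continuation = e^(−0.07)·[0.6450·0.0000 + 0.3550·0.0000] = 0.0000; exercise value = 0.0000 ≤ continuation, so V_uu = 0.0000
Node ud (S = 140.6): continuation = e^(−0.07)·[0.6450·0.0000 + 0.3550·44.5312] = 14.7392; exercise value = 9.3750 ≤ continuation, so V_ud = 14.7392
Node dd (S = 84.38): continuation = e^(−0.07)·[0.6450·44.5312 + 0.3550·86.7188] = 55.4841; exercise value = 65.6250 > continuation, so V_dd = 65.6250 (exercise)
Node u (S = 187.5): continuation = e^(−0.07)·[0.6450·0.0000 + 0.3550·14.7392] = 4.8784; exercise value = 0.0000 ≤ continuation, so V_u = 4.8784
Node d (S = 112.5): continuation = e^(−0.07)·[0.6450·14.7392 + 0.3550·65.6250] = 30.5851; exercise value = 37.5000 > continuation, so V_d = 37.5000 (exercise)
Node 0 (S = 150): continuation = e^(−0.07)·[0.6450·4.8784 + 0.3550·37.5000] = 15.3459; exercise value = 0.0000 ≤ continuation, so V_0 = 15.3459

$15.35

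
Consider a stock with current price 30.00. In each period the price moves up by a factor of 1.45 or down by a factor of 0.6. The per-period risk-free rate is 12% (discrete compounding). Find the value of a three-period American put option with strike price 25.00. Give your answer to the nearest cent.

3.04

Risk-neutral probability p = (1 + 0.12 − 0.6)/(1.45 − 0.6) = 0.5200/0.8500 = 0.6118
Terminal stock prices: S_uuu = 91.46, S_uud = 37.84, S_udd = 15.66, S_ddd = 6.48
Terminal payoffs (K − S): max(-66.46, 0) = 0, max(-12.84, 0) = 0, max(9.34, 0) = 9.34, max(18.52, 0) = 18.52
Node uu (S = 63.08): continuation = 1/1.12·[0.6118·0.0000 + 0.3882·0.0000] = 0.0000; exercise value = 0.0000 ≤ continuation, so V_uu = 0.0000
Node ud (S = 26.1): continuation = 1/1.12·[0.6118·0.0000 + 0.3882·9.3400] = 3.2376; exercise value = 0.0000 ≤ continuation, so V_ud = 3.2376
Node dd (S = 10.8): continuation = 1/1.12·[0.6118·9.3400 + 0.3882·18.5200] = 11.5214; exercise value = 14.2000 > continuation, so V_dd = 14.2000 (exercise)
Node u (S = 43.5): continuation = 1/1.12·[0.6118·0.0000 + 0.3882·3.2376] = 1.1223; exercise value = 0.0000 ≤ continuation, so V_u = 1.1223
Node d (S = 18): continuation = 1/1.12·[0.6118·3.2376 + 0.3882·14.2000] = 6.6907; exercise value = 7.0000 > continuation, so V_d = 7.0000 (exercise)
Node 0 (S = 30): continuation = 1/1.12·[0.6118·1.1223 + 0.3882·7.0000] = 3.0395; exercise value = 0.0000 ≤ continuation, so V_0 = 3.0395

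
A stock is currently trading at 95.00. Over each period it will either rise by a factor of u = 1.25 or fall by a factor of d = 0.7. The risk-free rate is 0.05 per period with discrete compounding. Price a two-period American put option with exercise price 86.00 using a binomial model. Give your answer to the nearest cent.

Risk-neutral probability p = (1 + 0.05 − 0.7)/(1.25 − 0.7) = 0.3500/0.5500 = 0.6364
Terminal stock prices: S_uu = 148.4, S_ud = 83.12, S_dd = 46.55
Terminal payoffs (K − S): max(-62.44, 0) = 0, max(2.875, 0) = 2.875, max(39.45, 0) = 39.45
Node u (S = 118.8): continuation = 1/1.05·[0.6364·0.0000 + 0.3636·2.8750] = 0.9957; exercise value = 0.0000 ≤ continuation, so V_u = 0.9957
Node d (S = 66.5): continuation = 1/1.05·[0.6364·2.8750 + 0.3636·39.4500] = 15.4048; exercise value = 19.5000 > continuation, so V_d = 19.5000 (exercise)
Node 0 (S = 95): continuation = 1/1.05·[0.6364·0.9957 + 0.3636·19.5000] = 7.3567; exercise value = 0.0000 ≤ continuation, so V_0 = 7.3567

7.36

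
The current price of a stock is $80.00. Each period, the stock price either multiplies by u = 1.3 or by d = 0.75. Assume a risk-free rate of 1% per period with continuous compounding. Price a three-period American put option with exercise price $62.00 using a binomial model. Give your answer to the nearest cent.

Risk-neutral probability p = (e^0.01 − 0.75)/(1.3 − 0.75) = 0.2601/0.5500 = 0.4728
Terminal stock prices: S_uuu = 175.8, S_uud = 101.4, S_udd = 58.5, S_ddd = 33.75
Terminal payoffs (K − S): max(-113.8, 0) = 0, max(-39.4, 0) = 0, max(3.5, 0) = 3.5, max(28.25, 0) = 28.25
Node uu (S = 135.2): continuation = e^(−0.01)·[0.4728·0.0000 + 0.5272·0.0000] = 0.0000; exercise value = 0.0000 ≤ continuation, so V_uu = 0.0000
Node ud (S = 78): continuation = e^(−0.01)·[0.4728·0.0000 + 0.5272·3.5000] = 1.8268; exercise value = 0.0000 ≤ continuation, so V_ud = 1.8268
Node dd (S = 45): continuation = e^(−0.01)·[0.4728·3.5000 + 0.5272·28.2500] = 16.3831; exercise value = 17.0000 > continuation, so V_dd = 17.0000 (exercise)
Node u (S = 104): continuation = e^(−0.01)·[0.4728·0.0000 + 0.5272·1.8268] = 0.9535; exercise value = 0.0000 ≤ continuation, so V_u = 0.9535
Node d (S = 60): continuation = e^(−0.01)·[0.4728·1.8268 + 0.5272·17.0000] = 9.7281; exercise value = 2.0000 ≤ continuation, so V_d = 9.7281
Node 0 (S = 80): continuation = e^(−0.01)·[0.4728·0.9535 + 0.5272·9.7281] = 5.5237; exercise value = 0.0000 ≤ continuation, so V_0 = 5.5237

$5.52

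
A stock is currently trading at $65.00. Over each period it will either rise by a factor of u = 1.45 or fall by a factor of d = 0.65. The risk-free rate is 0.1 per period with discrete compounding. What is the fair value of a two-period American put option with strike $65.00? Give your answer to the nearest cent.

$9.81

Risk-neutral probability p = (1 + 0.1 − 0.65)/(1.45 − 0.65) = 0.4500/0.8000 = 0.5625
Terminal stock prices: S_uu = 136.7, S_ud = 61.26, S_dd = 27.46
Terminal payoffs (K − S): max(-71.66, 0) = 0, max(3.737, 0) = 3.737, max(37.54, 0) = 37.54
Node u (S = 94.25): continuation = 1/1.1·[0.5625·0.0000 + 0.4375·3.7375] = 1.4865; exercise value = 0.0000 ≤ continuation, so V_u = 1.4865
Node d (S = 42.25): continuation = 1/1.1·[0.5625·3.7375 + 0.4375·37.5375] = 16.8409; exercise value = 22.7500 > continuation, so V_d = 22.7500 (exercise)
Node 0 (S = 65): continuation = 1/1.1·[0.5625·1.4865 + 0.4375·22.7500] = 9.8084; exercise value = 0.0000 ≤ continuation, so V_0 = 9.8084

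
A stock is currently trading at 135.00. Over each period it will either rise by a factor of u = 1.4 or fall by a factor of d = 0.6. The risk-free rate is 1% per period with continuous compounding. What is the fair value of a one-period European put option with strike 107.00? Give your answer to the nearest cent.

12.55

Risk-neutral probability p = (e^0.01 − 0.6)/(1.4 − 0.6) = 0.4101/0.8000 = 0.5126
Terminal stock prices: S_u = 189, S_d = 81
Terminal payoffs (K − S): max(-82, 0) = 0, max(26, 0) = 26
Node 0 (S = 135): V_0 = e^(−0.01)·[0.5126·0.0000 + 0.4874·26.0000] = 12.5473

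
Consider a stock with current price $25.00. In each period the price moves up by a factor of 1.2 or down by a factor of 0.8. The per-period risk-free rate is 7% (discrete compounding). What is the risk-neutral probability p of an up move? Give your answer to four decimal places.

Risk-neutral probability p = (1 + 0.07 − 0.8)/(1.2 − 0.8) = 0.2700/0.4000 = 0.6750

p = 0.6750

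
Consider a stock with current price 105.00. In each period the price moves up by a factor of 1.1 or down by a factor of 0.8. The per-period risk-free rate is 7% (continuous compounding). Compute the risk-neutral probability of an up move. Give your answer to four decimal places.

p = 0.9084

Risk-neutral probability p = (e^0.07 − 0.8)/(1.1 − 0.8) = 0.2725/0.3000 = 0.9084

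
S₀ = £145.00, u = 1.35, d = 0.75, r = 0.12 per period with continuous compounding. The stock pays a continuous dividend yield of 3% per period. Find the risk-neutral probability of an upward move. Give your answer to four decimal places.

p = 0.5736

Per-period risk-free factor R = e^0.12 = 1.1275; dividend-adjusted growth = e^(0.12−0.03) = 1.0942.
Risk-neutral probability p = (1.0942 − 0.75)/(1.35 − 0.75) = 0.3442/0.6000 = 0.5736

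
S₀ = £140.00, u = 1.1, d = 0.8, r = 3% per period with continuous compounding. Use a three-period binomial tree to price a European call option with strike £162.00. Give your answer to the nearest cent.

Risk-neutral probability p = (e^0.03 − 0.8)/(1.1 − 0.8) = 0.2305/0.3000 = 0.7682
Terminal stock prices: S_uuu = 186.3, S_uud = 135.5, S_udd = 98.56, S_ddd = 71.68
Terminal payoffs (S − K): max(24.34, 0) = 24.34, max(-26.48, 0) = 0, max(-63.44, 0) = 0, max(-90.32, 0) = 0
Node uu (S = 169.4): V_uu = e^(−0.03)·[0.7682·24.3400 + 0.2318·0.0000] = 18.1449
Node ud (S = 123.2): V_ud = e^(−0.03)·[0.7682·0.0000 + 0.2318·0.0000] = 0.0000
Node dd (S = 89.6): V_dd = e^(−0.03)·[0.7682·0.0000 + 0.2318·0.0000] = 0.0000
Node u (S = 154): V_u = e^(−0.03)·[0.7682·18.1449 + 0.2318·0.0000] = 13.5267
Node d (S = 112): V_d = e^(−0.03)·[0.7682·0.0000 + 0.2318·0.0000] = 0.0000
Node 0 (S = 140): V_0 = e^(−0.03)·[0.7682·13.5267 + 0.2318·0.0000] = 10.0838

£10.08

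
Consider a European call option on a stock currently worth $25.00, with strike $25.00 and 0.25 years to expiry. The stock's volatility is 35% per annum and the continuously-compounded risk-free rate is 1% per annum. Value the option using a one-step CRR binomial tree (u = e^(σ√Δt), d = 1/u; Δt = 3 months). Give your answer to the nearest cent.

CRR parameters: u = e^(σ√Δt) = e^(0.35·√0.25) = 1.1912, d = 1/u = 0.8395
Per-period rate: rΔt = 0.01·0.25 = 0.0025, so R = e^0.0025 = 1.0025
Risk-neutral probability p = (e^0.0025 − 0.8395)/(1.1912 − 0.8395) = 0.1630/0.3518 = 0.4635
Terminal stock prices: S_u = 29.78, S_d = 20.99
Terminal payoffs (S − K): max(4.781, 0) = 4.781, max(-4.014, 0) = 0
Node 0 (S = 25): V_0 = e^(−0.0025)·[0.4635·4.7812 + 0.5365·0.0000] = 2.2104

$2.21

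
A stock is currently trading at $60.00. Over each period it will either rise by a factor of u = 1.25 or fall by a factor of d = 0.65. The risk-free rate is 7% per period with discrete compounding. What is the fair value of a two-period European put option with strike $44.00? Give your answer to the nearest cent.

Risk-neutral probability p = (1 + 0.07 − 0.65)/(1.25 − 0.65) = 0.4200/0.6000 = 0.7000
Terminal stock prices: S_uu = 93.75, S_ud = 48.75, S_dd = 25.35
Terminal payoffs (K − S): max(-49.75, 0) = 0, max(-4.75, 0) = 0, max(18.65, 0) = 18.65
Node u (S = 75): V_u = 1/1.07·[0.7000·0.0000 + 0.3000·0.0000] = 0.0000
Node d (S = 39): V_d = 1/1.07·[0.7000·0.0000 + 0.3000·18.6500] = 5.2290
Node 0 (S = 60): V_0 = 1/1.07·[0.7000·0.0000 + 0.3000·5.2290] = 1.4661

$1.47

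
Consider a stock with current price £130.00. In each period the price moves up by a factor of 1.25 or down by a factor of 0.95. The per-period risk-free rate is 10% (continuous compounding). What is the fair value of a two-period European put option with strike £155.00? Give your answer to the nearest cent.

£7.44

Risk-neutral probability p = (e^0.1 − 0.95)/(1.25 − 0.95) = 0.1552/0.3000 = 0.5172
Terminal stock prices: S_uu = 203.1, S_ud = 154.4, S_dd = 117.3
Terminal payoffs (K − S): max(-48.12, 0) = 0, max(0.625, 0) = 0.625, max(37.67, 0) = 37.67
Node u (S = 162.5): V_u = e^(−0.1)·[0.5172·0.0000 + 0.4828·0.6250] = 0.2730
Node d (S = 123.5): V_d = e^(−0.1)·[0.5172·0.6250 + 0.4828·37.6750] = 16.7498
Node 0 (S = 130): V_0 = e^(−0.1)·[0.5172·0.2730 + 0.4828·16.7498] = 7.4445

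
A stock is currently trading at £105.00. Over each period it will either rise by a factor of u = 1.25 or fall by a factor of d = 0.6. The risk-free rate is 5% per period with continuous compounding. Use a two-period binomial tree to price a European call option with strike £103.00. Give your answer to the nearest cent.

£26.63

Risk-neutral probability p = (e^0.05 − 0.6)/(1.25 − 0.6) = 0.4513/0.6500 = 0.6943
Terminal stock prices: S_uu = 164.1, S_ud = 78.75, S_dd = 37.8
Terminal payoffs (S − K): max(61.06, 0) = 61.06, max(-24.25, 0) = 0, max(-65.2, 0) = 0
Node u (S = 131.2): V_u = e^(−0.05)·[0.6943·61.0625 + 0.3057·0.0000] = 40.3259
Node d (S = 63): V_d = e^(−0.05)·[0.6943·0.0000 + 0.3057·0.0000] = 0.0000
Node 0 (S = 105): V_0 = e^(−0.05)·[0.6943·40.3259 + 0.3057·0.0000] = 26.6314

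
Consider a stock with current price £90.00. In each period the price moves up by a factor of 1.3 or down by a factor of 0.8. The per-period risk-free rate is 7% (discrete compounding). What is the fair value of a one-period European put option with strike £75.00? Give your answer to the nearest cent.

Risk-neutral probability p = (1 + 0.07 − 0.8)/(1.3 − 0.8) = 0.2700/0.5000 = 0.5400
Terminal stock prices: S_u = 117, S_d = 72
Terminal payoffs (K − S): max(-42, 0) = 0, max(3, 0) = 3
Node 0 (S = 90): V_0 = 1/1.07·[0.5400·0.0000 + 0.4600·3.0000] = 1.2897

£1.29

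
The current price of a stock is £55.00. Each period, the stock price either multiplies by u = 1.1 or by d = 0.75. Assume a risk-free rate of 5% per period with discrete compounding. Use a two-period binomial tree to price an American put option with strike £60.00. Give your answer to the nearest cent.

£5.00

Risk-neutral probability p = (1 + 0.05 − 0.75)/(1.1 − 0.75) = 0.3000/0.3500 = 0.8571
Terminal stock prices: S_uu = 66.55, S_ud = 45.38, S_dd = 30.94
Terminal payoffs (K − S): max(-6.55, 0) = 0, max(14.62, 0) = 14.62, max(29.06, 0) = 29.06
Node u (S = 60.5): continuation = 1/1.05·[0.8571·0.0000 + 0.1429·14.6250] = 1.9898; exercise value = 0.0000 ≤ continuation, so V_u = 1.9898
Node d (S = 41.25): continuation = 1/1.05·[0.8571·14.6250 + 0.1429·29.0625] = 15.8929; exercise value = 18.7500 > continuation, so V_d = 18.7500 (exercise)
Node 0 (S = 55): continuation = 1/1.05·[0.8571·1.9898 + 0.1429·18.7500] = 4.1753; exercise value = 5.0000 > continuation, so V_0 = 5.0000 (exercise)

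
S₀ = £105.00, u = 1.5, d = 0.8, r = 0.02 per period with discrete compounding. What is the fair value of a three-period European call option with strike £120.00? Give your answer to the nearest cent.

Risk-neutral probability p = (1 + 0.02 − 0.8)/(1.5 − 0.8) = 0.2200/0.7000 = 0.3143
Terminal stock prices: S_uuu = 354.4, S_uud = 189, S_udd = 100.8, S_ddd = 53.76
Terminal payoffs (S − K): max(234.4, 0) = 234.4, max(69, 0) = 69, max(-19.2, 0) = 0, max(-66.24, 0) = 0
Node uu (S = 236.2): V_uu = 1/1.02·[0.3143·234.3750 + 0.6857·69.0000] = 118.6029
Node ud (S = 126): V_ud = 1/1.02·[0.3143·69.0000 + 0.6857·0.0000] = 21.2605
Node dd (S = 67.2): V_dd = 1/1.02·[0.3143·0.0000 + 0.6857·0.0000] = 0.0000
Node u (S = 157.5): V_u = 1/1.02·[0.3143·118.6029 + 0.6857·21.2605] = 50.8371
Node d (S = 84): V_d = 1/1.02·[0.3143·21.2605 + 0.6857·0.0000] = 6.5509
Node 0 (S = 105): V_0 = 1/1.02·[0.3143·50.8371 + 0.6857·6.5509] = 20.0680

£20.07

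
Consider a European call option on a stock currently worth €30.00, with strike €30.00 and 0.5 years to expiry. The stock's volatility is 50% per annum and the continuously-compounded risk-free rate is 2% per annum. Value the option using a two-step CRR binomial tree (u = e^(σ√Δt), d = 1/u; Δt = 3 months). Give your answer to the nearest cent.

€3.86

CRR parameters: u = e^(σ√Δt) = e^(0.5·√0.25) = 1.2840, d = 1/u = 0.7788
Per-period rate: rΔt = 0.02·0.25 = 0.005, so R = e^0.005 = 1.0050
Risk-neutral probability p = (e^0.005 − 0.7788)/(1.2840 − 0.7788) = 0.2262/0.5052 = 0.4477
Terminal stock prices: S_uu = 49.46, S_ud = 30, S_dd = 18.2
Terminal payoffs (S − K): max(19.46, 0) = 19.46, max(0, 0) = 0, max(-11.8, 0) = 0
Node u (S = 38.52): V_u = e^(−0.005)·[0.4477·19.4616 + 0.5523·0.0000] = 8.6704
Node d (S = 23.36): V_d = e^(−0.005)·[0.4477·0.0000 + 0.5523·0.0000] = 0.0000
Node 0 (S = 30): V_0 = e^(−0.005)·[0.4477·8.6704 + 0.5523·0.0000] = 3.8628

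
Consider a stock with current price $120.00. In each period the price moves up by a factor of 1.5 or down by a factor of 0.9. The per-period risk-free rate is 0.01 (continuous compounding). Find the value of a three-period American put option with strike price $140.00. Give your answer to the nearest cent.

Risk-neutral probability p = (e^0.01 − 0.9)/(1.5 − 0.9) = 0.1101/0.6000 = 0.1834
Terminal stock prices: S_uuu = 405, S_uud = 243, S_udd = 145.8, S_ddd = 87.48
Terminal payoffs (K − S): max(-265, 0) = 0, max(-103, 0) = 0, max(-5.8, 0) = 0, max(52.52, 0) = 52.52
Node uu (S = 270): continuation = e^(−0.01)·[0.1834·0.0000 + 0.8166·0.0000] = 0.0000; exercise value = 0.0000 ≤ continuation, so V_uu = 0.0000
Node ud (S = 162): continuation = e^(−0.01)·[0.1834·0.0000 + 0.8166·0.0000] = 0.0000; exercise value = 0.0000 ≤ continuation, so V_ud = 0.0000
Node dd (S = 97.2): continuation = e^(−0.01)·[0.1834·0.0000 + 0.8166·52.5200] = 42.4602; exercise value = 42.8000 > continuation, so V_dd = 42.8000 (exercise)
Node u (S = 180): continuation = e^(−0.01)·[0.1834·0.0000 + 0.8166·0.0000] = 0.0000; exercise value = 0.0000 ≤ continuation, so V_u = 0.0000
Node d (S = 108): continuation = e^(−0.01)·[0.1834·0.0000 + 0.8166·42.8000] = 34.6020; exercise value = 32.0000 ≤ continuation, so V_d = 34.6020
Node 0 (S = 120): continuation = e^(−0.01)·[0.1834·0.0000 + 0.8166·34.6020] = 27.9743; exercise value = 20.0000 ≤ continuation, so V_0 = 27.9743

$27.97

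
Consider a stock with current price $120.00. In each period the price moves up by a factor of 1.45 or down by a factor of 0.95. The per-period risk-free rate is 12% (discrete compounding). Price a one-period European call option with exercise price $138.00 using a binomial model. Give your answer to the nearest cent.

Risk-neutral probability p = (1 + 0.12 − 0.95)/(1.45 − 0.95) = 0.1700/0.5000 = 0.3400
Terminal stock prices: S_u = 174, S_d = 114
Terminal payoffs (S − K): max(36, 0) = 36, max(-24, 0) = 0
Node 0 (S = 120): V_0 = 1/1.12·[0.3400·36.0000 + 0.6600·0.0000] = 10.9286

$10.93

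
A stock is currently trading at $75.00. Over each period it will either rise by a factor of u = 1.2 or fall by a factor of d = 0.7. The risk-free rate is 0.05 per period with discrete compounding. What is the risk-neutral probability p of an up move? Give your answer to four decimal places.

Risk-neutral probability p = (1 + 0.05 − 0.7)/(1.2 − 0.7) = 0.3500/0.5000 = 0.7000

p = 0.7000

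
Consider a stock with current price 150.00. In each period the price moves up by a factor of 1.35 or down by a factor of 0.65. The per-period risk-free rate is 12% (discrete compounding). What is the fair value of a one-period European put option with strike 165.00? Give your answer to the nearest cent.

19.80

Risk-neutral probability p = (1 + 0.12 − 0.65)/(1.35 − 0.65) = 0.4700/0.7000 = 0.6714
Terminal stock prices: S_u = 202.5, S_d = 97.5
Terminal payoffs (K − S): max(-37.5, 0) = 0, max(67.5, 0) = 67.5
Node 0 (S = 150): V_0 = 1/1.12·[0.6714·0.0000 + 0.3286·67.5000] = 19.8023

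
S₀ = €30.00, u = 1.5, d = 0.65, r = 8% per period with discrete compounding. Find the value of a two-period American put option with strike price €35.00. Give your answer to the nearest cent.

€8.32

Risk-neutral probability p = (1 + 0.08 − 0.65)/(1.5 − 0.65) = 0.4300/0.8500 = 0.5059
Terminal stock prices: S_uu = 67.5, S_ud = 29.25, S_dd = 12.68
Terminal payoffs (K − S): max(-32.5, 0) = 0, max(5.75, 0) = 5.75, max(22.32, 0) = 22.32
Node u (S = 45): continuation = 1/1.08·[0.5059·0.0000 + 0.4941·5.7500] = 2.6307; exercise value = 0.0000 ≤ continuation, so V_u = 2.6307
Node d (S = 19.5): continuation = 1/1.08·[0.5059·5.7500 + 0.4941·22.3250] = 12.9074; exercise value = 15.5000 > continuation, so V_d = 15.5000 (exercise)
Node 0 (S = 30): continuation = 1/1.08·[0.5059·2.6307 + 0.4941·15.5000] = 8.3238; exercise value = 5.0000 ≤ continuation, so V_0 = 8.3238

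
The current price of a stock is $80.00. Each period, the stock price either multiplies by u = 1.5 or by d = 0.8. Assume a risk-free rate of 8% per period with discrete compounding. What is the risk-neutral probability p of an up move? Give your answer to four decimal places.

p = 0.4000

Risk-neutral probability p = (1 + 0.08 − 0.8)/(1.5 − 0.8) = 0.2800/0.7000 = 0.4000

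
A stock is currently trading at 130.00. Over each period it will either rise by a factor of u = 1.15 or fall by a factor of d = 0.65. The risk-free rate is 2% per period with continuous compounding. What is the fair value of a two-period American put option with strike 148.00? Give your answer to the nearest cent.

25.54

Risk-neutral probability p = (e^0.02 − 0.65)/(1.15 − 0.65) = 0.3702/0.5000 = 0.7404
Terminal stock prices: S_uu = 171.9, S_ud = 97.17, S_dd = 54.93
Terminal payoffs (K − S): max(-23.92, 0) = 0, max(50.83, 0) = 50.83, max(93.07, 0) = 93.07
Node u (S = 149.5): continuation = e^(−0.02)·[0.7404·0.0000 + 0.2596·50.8250] = 12.9328; exercise value = 0.0000 ≤ continuation, so V_u = 12.9328
Node d (S = 84.5): continuation = e^(−0.02)·[0.7404·50.8250 + 0.2596·93.0750] = 60.5694; exercise value = 63.5000 > continuation, so V_d = 63.5000 (exercise)
Node 0 (S = 130): continuation = e^(−0.02)·[0.7404·12.9328 + 0.2596·63.5000] = 25.5439; exercise value = 18.0000 ≤ continuation, so V_0 = 25.5439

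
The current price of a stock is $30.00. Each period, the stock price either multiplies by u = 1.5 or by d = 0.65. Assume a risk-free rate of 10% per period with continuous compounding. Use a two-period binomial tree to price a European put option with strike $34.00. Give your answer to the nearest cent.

Risk-neutral probability p = (e^0.1 − 0.65)/(1.5 − 0.65) = 0.4552/0.8500 = 0.5355
Terminal stock prices: S_uu = 67.5, S_ud = 29.25, S_dd = 12.68
Terminal payoffs (K − S): max(-33.5, 0) = 0, max(4.75, 0) = 4.75, max(21.32, 0) = 21.32
Node u (S = 45): V_u = e^(−0.1)·[0.5355·0.0000 + 0.4645·4.7500] = 1.9964
Node d (S = 19.5): V_d = e^(−0.1)·[0.5355·4.7500 + 0.4645·21.3250] = 11.2645
Node 0 (S = 30): V_0 = e^(−0.1)·[0.5355·1.9964 + 0.4645·11.2645] = 5.7018

$5.70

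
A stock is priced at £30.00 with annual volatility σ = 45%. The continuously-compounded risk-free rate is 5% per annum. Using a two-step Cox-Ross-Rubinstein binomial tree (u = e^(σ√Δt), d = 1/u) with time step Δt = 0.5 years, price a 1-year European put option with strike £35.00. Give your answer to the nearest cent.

£7.66

CRR parameters: u = e^(σ√Δt) = e^(0.45·√0.5) = 1.3746, d = 1/u = 0.7275
Per-period rate: rΔt = 0.05·0.5 = 0.025, so R = e^0.025 = 1.0253
Risk-neutral probability p = (e^0.025 − 0.7275)/(1.3746 − 0.7275) = 0.2979/0.6472 = 0.4602
Terminal stock prices: S_uu = 56.69, S_ud = 30, S_dd = 15.88
Terminal payoffs (K − S): max(-21.69, 0) = 0, max(5, 0) = 5, max(19.12, 0) = 19.12
Node u (S = 41.24): V_u = e^(−0.025)·[0.4602·0.0000 + 0.5398·5.0000] = 2.6322
Node d (S = 21.82): V_d = e^(−0.025)·[0.4602·5.0000 + 0.5398·19.1241] = 12.3121
Node 0 (S = 30): V_0 = e^(−0.025)·[0.4602·2.6322 + 0.5398·12.3121] = 7.6631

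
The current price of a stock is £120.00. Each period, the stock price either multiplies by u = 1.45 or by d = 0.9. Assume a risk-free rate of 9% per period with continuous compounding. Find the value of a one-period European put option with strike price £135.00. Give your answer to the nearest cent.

Risk-neutral probability p = (e^0.09 − 0.9)/(1.45 − 0.9) = 0.1942/0.5500 = 0.3530
Terminal stock prices: S_u = 174, S_d = 108
Terminal payoffs (K − S): max(-39, 0) = 0, max(27, 0) = 27
Node 0 (S = 120): V_0 = e^(−0.09)·[0.3530·0.0000 + 0.6470·27.0000] = 15.9644

£15.96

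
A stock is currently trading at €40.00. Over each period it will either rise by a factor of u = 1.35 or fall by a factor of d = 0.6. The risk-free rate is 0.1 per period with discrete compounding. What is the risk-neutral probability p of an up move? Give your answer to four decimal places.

p = 0.6667

Risk-neutral probability p = (1 + 0.1 − 0.6)/(1.35 − 0.6) = 0.5000/0.7500 = 0.6667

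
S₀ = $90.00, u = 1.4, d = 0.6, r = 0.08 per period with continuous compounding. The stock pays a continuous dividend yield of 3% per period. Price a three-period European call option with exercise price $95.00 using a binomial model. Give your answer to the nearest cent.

$25.00

Per-period risk-free factor R = e^0.08 = 1.0833; dividend-adjusted growth = e^(0.08−0.03) = 1.0513.
Risk-neutral probability p = (1.0513 − 0.6)/(1.4 − 0.6) = 0.4513/0.8000 = 0.5641
Terminal stock prices: S_uuu = 247, S_uud = 105.8, S_udd = 45.36, S_ddd = 19.44
Terminal payoffs (S − K): max(152, 0) = 152, max(10.84, 0) = 10.84, max(-49.64, 0) = 0, max(-75.56, 0) = 0
Node uu (S = 176.4): V_uu = e^(−0.08)·[0.5641·151.9600 + 0.4359·10.8400] = 83.4905
Node ud (S = 75.6): V_ud = e^(−0.08)·[0.5641·10.8400 + 0.4359·0.0000] = 5.6446
Node dd (S = 32.4): V_dd = e^(−0.08)·[0.5641·0.0000 + 0.4359·0.0000] = 0.0000
Node u (S = 126): V_u = e^(−0.08)·[0.5641·83.4905 + 0.4359·5.6446] = 45.7465
Node d (S = 54): V_d = e^(−0.08)·[0.5641·5.6446 + 0.4359·0.0000] = 2.9393
Node 0 (S = 90): V_0 = e^(−0.08)·[0.5641·45.7465 + 0.4359·2.9393] = 25.0039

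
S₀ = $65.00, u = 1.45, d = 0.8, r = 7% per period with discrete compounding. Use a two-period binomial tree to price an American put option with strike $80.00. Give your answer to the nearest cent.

$16.27

Risk-neutral probability p = (1 + 0.07 − 0.8)/(1.45 − 0.8) = 0.2700/0.6500 = 0.4154
Terminal stock prices: S_uu = 136.7, S_ud = 75.4, S_dd = 41.6
Terminal payoffs (K − S): max(-56.66, 0) = 0, max(4.6, 0) = 4.6, max(38.4, 0) = 38.4
Node u (S = 94.25): continuation = 1/1.07·[0.4154·0.0000 + 0.5846·4.6000] = 2.5133; exercise value = 0.0000 ≤ continuation, so V_u = 2.5133
Node d (S = 52): continuation = 1/1.07·[0.4154·4.6000 + 0.5846·38.4000] = 22.7664; exercise value = 28.0000 > continuation, so V_d = 28.0000 (exercise)
Node 0 (S = 65): continuation = 1/1.07·[0.4154·2.5133 + 0.5846·28.0000] = 16.2740; exercise value = 15.0000 ≤ continuation, so V_0 = 16.2740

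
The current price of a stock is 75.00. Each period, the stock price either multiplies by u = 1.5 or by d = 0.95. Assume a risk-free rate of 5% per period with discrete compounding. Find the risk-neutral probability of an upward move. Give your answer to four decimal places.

p = 0.1818

Risk-neutral probability p = (1 + 0.05 − 0.95)/(1.5 − 0.95) = 0.1000/0.5500 = 0.1818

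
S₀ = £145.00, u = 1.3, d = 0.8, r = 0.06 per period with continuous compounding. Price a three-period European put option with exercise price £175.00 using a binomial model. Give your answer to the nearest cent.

Risk-neutral probability p = (e^0.06 − 0.8)/(1.3 − 0.8) = 0.2618/0.5000 = 0.5237
Terminal stock prices: S_uuu = 318.6, S_uud = 196, S_udd = 120.6, S_ddd = 74.24
Terminal payoffs (K − S): max(-143.6, 0) = 0, max(-21.04, 0) = 0, max(54.36, 0) = 54.36, max(100.8, 0) = 100.8
Node uu (S = 245.1): V_uu = e^(−0.06)·[0.5237·0.0000 + 0.4763·0.0000] = 0.0000
Node ud (S = 150.8): V_ud = e^(−0.06)·[0.5237·0.0000 + 0.4763·54.3600] = 24.3852
Node dd (S = 92.8): V_dd = e^(−0.06)·[0.5237·54.3600 + 0.4763·100.7600] = 72.0088
Node u (S = 188.5): V_u = e^(−0.06)·[0.5237·0.0000 + 0.4763·24.3852] = 10.9389
Node d (S = 116): V_d = e^(−0.06)·[0.5237·24.3852 + 0.4763·72.0088] = 44.3285
Node 0 (S = 145): V_0 = e^(−0.06)·[0.5237·10.9389 + 0.4763·44.3285] = 25.2800

£25.28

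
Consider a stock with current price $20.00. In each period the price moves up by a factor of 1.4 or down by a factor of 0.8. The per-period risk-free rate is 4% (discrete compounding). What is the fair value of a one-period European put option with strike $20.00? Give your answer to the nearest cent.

Risk-neutral probability p = (1 + 0.04 − 0.8)/(1.4 − 0.8) = 0.2400/0.6000 = 0.4000
Terminal stock prices: S_u = 28, S_d = 16
Terminal payoffs (K − S): max(-8, 0) = 0, max(4, 0) = 4
Node 0 (S = 20): V_0 = 1/1.04·[0.4000·0.0000 + 0.6000·4.0000] = 2.3077

$2.31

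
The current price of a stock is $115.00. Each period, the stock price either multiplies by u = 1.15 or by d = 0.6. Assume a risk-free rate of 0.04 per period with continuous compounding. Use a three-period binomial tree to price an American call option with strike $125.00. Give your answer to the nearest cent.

Risk-neutral probability p = (e^0.04 − 0.6)/(1.15 − 0.6) = 0.4408/0.5500 = 0.8015
Terminal stock prices: S_uuu = 174.9, S_uud = 91.25, S_udd = 47.61, S_ddd = 24.84
Terminal payoffs (S − K): max(49.9, 0) = 49.9, max(-33.75, 0) = 0, max(-77.39, 0) = 0, max(-100.2, 0) = 0
Node uu (S = 152.1): continuation = e^(−0.04)·[0.8015·49.9006 + 0.1985·0.0000] = 38.4259; exercise value = 27.0875 ≤ continuation, so V_uu = 38.4259
Node ud (S = 79.35): continuation = e^(−0.04)·[0.8015·0.0000 + 0.1985·0.0000] = 0.0000; exercise value = 0.0000 ≤ continuation, so V_ud = 0.0000
Node dd (S = 41.4): continuation = e^(−0.04)·[0.8015·0.0000 + 0.1985·0.0000] = 0.0000; exercise value = 0.0000 ≤ continuation, so V_dd = 0.0000
Node u (S = 132.2): continuation = e^(−0.04)·[0.8015·38.4259 + 0.1985·0.0000] = 29.5898; exercise value = 7.2500 ≤ continuation, so V_u = 29.5898
Node d (S = 69): continuation = e^(−0.04)·[0.8015·0.0000 + 0.1985·0.0000] = 0.0000; exercise value = 0.0000 ≤ continuation, so V_d = 0.0000
Node 0 (S = 115): continuation = e^(−0.04)·[0.8015·29.5898 + 0.1985·0.0000] = 22.7855; exercise value = 0.0000 ≤ continuation, so V_0 = 22.7855

$22.79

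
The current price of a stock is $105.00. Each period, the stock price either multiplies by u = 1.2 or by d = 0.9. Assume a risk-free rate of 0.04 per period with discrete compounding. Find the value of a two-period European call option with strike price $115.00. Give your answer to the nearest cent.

$7.29

Risk-neutral probability p = (1 + 0.04 − 0.9)/(1.2 − 0.9) = 0.1400/0.3000 = 0.4667
Terminal stock prices: S_uu = 151.2, S_ud = 113.4, S_dd = 85.05
Terminal payoffs (S − K): max(36.2, 0) = 36.2, max(-1.6, 0) = 0, max(-29.95, 0) = 0
Node u (S = 126): V_u = 1/1.04·[0.4667·36.2000 + 0.5333·0.0000] = 16.2436
Node d (S = 94.5): V_d = 1/1.04·[0.4667·0.0000 + 0.5333·0.0000] = 0.0000
Node 0 (S = 105): V_0 = 1/1.04·[0.4667·16.2436 + 0.5333·0.0000] = 7.2888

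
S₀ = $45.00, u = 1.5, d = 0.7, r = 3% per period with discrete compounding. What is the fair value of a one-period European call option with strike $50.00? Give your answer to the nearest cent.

$7.01

Risk-neutral probability p = (1 + 0.03 − 0.7)/(1.5 − 0.7) = 0.3300/0.8000 = 0.4125
Terminal stock prices: S_u = 67.5, S_d = 31.5
Terminal payoffs (S − K): max(17.5, 0) = 17.5, max(-18.5, 0) = 0
Node 0 (S = 45): V_0 = 1/1.03·[0.4125·17.5000 + 0.5875·0.0000] = 7.0085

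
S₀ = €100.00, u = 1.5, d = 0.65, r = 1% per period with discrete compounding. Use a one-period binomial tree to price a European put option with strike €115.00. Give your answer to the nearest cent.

€28.54

Risk-neutral probability p = (1 + 0.01 − 0.65)/(1.5 − 0.65) = 0.3600/0.8500 = 0.4235
Terminal stock prices: S_u = 150, S_d = 65
Terminal payoffs (K − S): max(-35, 0) = 0, max(50, 0) = 50
Node 0 (S = 100): V_0 = 1/1.01·[0.4235·0.0000 + 0.5765·50.0000] = 28.5381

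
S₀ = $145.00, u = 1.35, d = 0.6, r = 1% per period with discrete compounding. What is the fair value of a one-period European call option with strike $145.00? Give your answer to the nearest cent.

$27.47

Risk-neutral probability p = (1 + 0.01 − 0.6)/(1.35 − 0.6) = 0.4100/0.7500 = 0.5467
Terminal stock prices: S_u = 195.8, S_d = 87
Terminal payoffs (S − K): max(50.75, 0) = 50.75, max(-58, 0) = 0
Node 0 (S = 145): V_0 = 1/1.01·[0.5467·50.7500 + 0.4533·0.0000] = 27.4686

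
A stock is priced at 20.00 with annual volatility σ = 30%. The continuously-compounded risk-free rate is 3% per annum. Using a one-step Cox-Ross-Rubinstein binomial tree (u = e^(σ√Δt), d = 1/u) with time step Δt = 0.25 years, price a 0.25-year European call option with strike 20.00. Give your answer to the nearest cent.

CRR parameters: u = e^(σ√Δt) = e^(0.3·√0.25) = 1.1618, d = 1/u = 0.8607
Per-period rate: rΔt = 0.03·0.25 = 0.0075, so R = e^0.0075 = 1.0075
Risk-neutral probability p = (e^0.0075 − 0.8607)/(1.1618 − 0.8607) = 0.1468/0.3011 = 0.4876
Terminal stock prices: S_u = 23.24, S_d = 17.21
Terminal payoffs (S − K): max(3.237, 0) = 3.237, max(-2.786, 0) = 0
Node 0 (S = 20): V_0 = e^(−0.0075)·[0.4876·3.2367 + 0.5124·0.0000] = 1.5663

1.57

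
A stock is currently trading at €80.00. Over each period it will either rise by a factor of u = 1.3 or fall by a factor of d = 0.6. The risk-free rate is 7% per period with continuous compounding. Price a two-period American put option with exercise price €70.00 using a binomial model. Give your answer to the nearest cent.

€8.12

Risk-neutral probability p = (e^0.07 − 0.6)/(1.3 − 0.6) = 0.4725/0.7000 = 0.6750
Terminal stock prices: S_uu = 135.2, S_ud = 62.4, S_dd = 28.8
Terminal payoffs (K − S): max(-65.2, 0) = 0, max(7.6, 0) = 7.6, max(41.2, 0) = 41.2
Node u (S = 104): continuation = e^(−0.07)·[0.6750·0.0000 + 0.3250·7.6000] = 2.3029; exercise value = 0.0000 ≤ continuation, so V_u = 2.3029
Node d (S = 48): continuation = e^(−0.07)·[0.6750·7.6000 + 0.3250·41.2000] = 17.2676; exercise value = 22.0000 > continuation, so V_d = 22.0000 (exercise)
Node 0 (S = 80): continuation = e^(−0.07)·[0.6750·2.3029 + 0.3250·22.0000] = 8.1158; exercise value = 0.0000 ≤ continuation, so V_0 = 8.1158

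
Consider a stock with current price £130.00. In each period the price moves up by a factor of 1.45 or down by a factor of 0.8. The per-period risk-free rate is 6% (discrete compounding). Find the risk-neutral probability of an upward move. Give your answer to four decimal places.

Risk-neutral probability p = (1 + 0.06 − 0.8)/(1.45 − 0.8) = 0.2600/0.6500 = 0.4000

p = 0.4000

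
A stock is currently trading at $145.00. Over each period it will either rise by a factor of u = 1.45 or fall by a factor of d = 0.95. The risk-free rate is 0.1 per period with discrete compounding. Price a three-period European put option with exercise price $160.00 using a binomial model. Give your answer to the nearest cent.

Risk-neutral probability p = (1 + 0.1 − 0.95)/(1.45 − 0.95) = 0.1500/0.5000 = 0.3000
Terminal stock prices: S_uuu = 442.1, S_uud = 289.6, S_udd = 189.8, S_ddd = 124.3
Terminal payoffs (K − S): max(-282.1, 0) = 0, max(-129.6, 0) = 0, max(-29.75, 0) = 0, max(35.68, 0) = 35.68
Node uu (S = 304.9): V_uu = 1/1.1·[0.3000·0.0000 + 0.7000·0.0000] = 0.0000
Node ud (S = 199.7): V_ud = 1/1.1·[0.3000·0.0000 + 0.7000·0.0000] = 0.0000
Node dd (S = 130.9): V_dd = 1/1.1·[0.3000·0.0000 + 0.7000·35.6806] = 22.7059
Node u (S = 210.2): V_u = 1/1.1·[0.3000·0.0000 + 0.7000·0.0000] = 0.0000
Node d (S = 137.8): V_d = 1/1.1·[0.3000·0.0000 + 0.7000·22.7059] = 14.4492
Node 0 (S = 145): V_0 = 1/1.1·[0.3000·0.0000 + 0.7000·14.4492] = 9.1949

$9.19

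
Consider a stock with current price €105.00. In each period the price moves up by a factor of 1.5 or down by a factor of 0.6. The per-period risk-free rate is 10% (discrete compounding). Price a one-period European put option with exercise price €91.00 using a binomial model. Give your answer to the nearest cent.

Risk-neutral probability p = (1 + 0.1 − 0.6)/(1.5 − 0.6) = 0.5000/0.9000 = 0.5556
Terminal stock prices: S_u = 157.5, S_d = 63
Terminal payoffs (K − S): max(-66.5, 0) = 0, max(28, 0) = 28
Node 0 (S = 105): V_0 = 1/1.1·[0.5556·0.0000 + 0.4444·28.0000] = 11.3131

€11.31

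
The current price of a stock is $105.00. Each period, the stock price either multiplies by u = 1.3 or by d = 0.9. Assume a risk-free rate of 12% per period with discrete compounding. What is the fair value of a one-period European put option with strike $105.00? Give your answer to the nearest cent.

Risk-neutral probability p = (1 + 0.12 − 0.9)/(1.3 − 0.9) = 0.2200/0.4000 = 0.5500
Terminal stock prices: S_u = 136.5, S_d = 94.5
Terminal payoffs (K − S): max(-31.5, 0) = 0, max(10.5, 0) = 10.5
Node 0 (S = 105): V_0 = 1/1.12·[0.5500·0.0000 + 0.4500·10.5000] = 4.2187

$4.22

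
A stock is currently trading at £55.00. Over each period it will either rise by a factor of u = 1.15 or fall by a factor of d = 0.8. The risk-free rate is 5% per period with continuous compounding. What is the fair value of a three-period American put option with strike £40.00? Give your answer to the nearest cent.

£0.35

Risk-neutral probability p = (e^0.05 − 0.8)/(1.15 − 0.8) = 0.2513/0.3500 = 0.7179
Terminal stock prices: S_uuu = 83.65, S_uud = 58.19, S_udd = 40.48, S_ddd = 28.16
Terminal payoffs (K − S): max(-43.65, 0) = 0, max(-18.19, 0) = 0, max(-0.48, 0) = 0, max(11.84, 0) = 11.84
Node uu (S = 72.74): continuation = e^(−0.05)·[0.7179·0.0000 + 0.2821·0.0000] = 0.0000; exercise value = 0.0000 ≤ continuation, so V_uu = 0.0000
Node ud (S = 50.6): continuation = e^(−0.05)·[0.7179·0.0000 + 0.2821·0.0000] = 0.0000; exercise value = 0.0000 ≤ continuation, so V_ud = 0.0000
Node dd (S = 35.2): continuation = e^(−0.05)·[0.7179·0.0000 + 0.2821·11.8400] = 3.1770; exercise value = 4.8000 > continuation, so V_dd = 4.8000 (exercise)
Node u (S = 63.25): continuation = e^(−0.05)·[0.7179·0.0000 + 0.2821·0.0000] = 0.0000; exercise value = 0.0000 ≤ continuation, so V_u = 0.0000
Node d (S = 44): continuation = e^(−0.05)·[0.7179·0.0000 + 0.2821·4.8000] = 1.2880; exercise value = 0.0000 ≤ continuation, so V_d = 1.2880
Node 0 (S = 55): continuation = e^(−0.05)·[0.7179·0.0000 + 0.2821·1.2880] = 0.3456; exercise value = 0.0000 ≤ continuation, so V_0 = 0.3456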